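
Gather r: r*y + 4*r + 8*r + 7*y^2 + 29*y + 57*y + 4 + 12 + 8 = r*(y + 12) + 7*y^2 + 86*y + 24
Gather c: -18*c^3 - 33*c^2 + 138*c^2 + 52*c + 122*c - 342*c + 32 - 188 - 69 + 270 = -18*c^3 + 105*c^2 - 168*c + 45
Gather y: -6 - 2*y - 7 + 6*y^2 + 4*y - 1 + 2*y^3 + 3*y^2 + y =2*y^3 + 9*y^2 + 3*y - 14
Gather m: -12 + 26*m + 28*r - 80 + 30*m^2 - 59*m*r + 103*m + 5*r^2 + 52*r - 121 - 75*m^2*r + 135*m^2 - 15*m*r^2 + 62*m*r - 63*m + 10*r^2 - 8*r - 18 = m^2*(165 - 75*r) + m*(-15*r^2 + 3*r + 66) + 15*r^2 + 72*r - 231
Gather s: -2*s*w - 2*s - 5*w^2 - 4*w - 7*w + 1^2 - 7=s*(-2*w - 2) - 5*w^2 - 11*w - 6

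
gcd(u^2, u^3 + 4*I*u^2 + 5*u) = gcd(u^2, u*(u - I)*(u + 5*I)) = u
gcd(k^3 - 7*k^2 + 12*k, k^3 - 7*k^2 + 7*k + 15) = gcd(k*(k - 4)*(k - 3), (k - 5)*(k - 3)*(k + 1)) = k - 3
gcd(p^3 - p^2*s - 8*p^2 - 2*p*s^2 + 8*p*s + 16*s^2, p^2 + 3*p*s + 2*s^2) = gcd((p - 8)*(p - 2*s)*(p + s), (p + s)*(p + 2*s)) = p + s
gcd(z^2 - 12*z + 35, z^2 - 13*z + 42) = z - 7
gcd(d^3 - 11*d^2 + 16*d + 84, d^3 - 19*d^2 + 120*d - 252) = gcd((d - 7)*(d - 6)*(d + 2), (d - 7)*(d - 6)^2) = d^2 - 13*d + 42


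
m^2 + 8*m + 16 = (m + 4)^2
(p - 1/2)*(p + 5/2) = p^2 + 2*p - 5/4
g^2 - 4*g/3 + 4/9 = (g - 2/3)^2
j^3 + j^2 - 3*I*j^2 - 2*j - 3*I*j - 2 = (j + 1)*(j - 2*I)*(j - I)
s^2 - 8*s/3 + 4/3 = (s - 2)*(s - 2/3)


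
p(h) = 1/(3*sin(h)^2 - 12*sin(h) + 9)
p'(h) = (-6*sin(h)*cos(h) + 12*cos(h))/(3*sin(h)^2 - 12*sin(h) + 9)^2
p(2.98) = 0.14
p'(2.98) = -0.21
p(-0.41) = 0.07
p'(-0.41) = 0.06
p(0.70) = 0.40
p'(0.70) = 0.98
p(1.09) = 1.39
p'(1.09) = 5.98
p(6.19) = 0.10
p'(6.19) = 0.12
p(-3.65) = 0.26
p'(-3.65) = -0.53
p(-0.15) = 0.09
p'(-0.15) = 0.11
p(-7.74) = 0.04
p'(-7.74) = 0.00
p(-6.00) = 0.17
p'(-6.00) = 0.29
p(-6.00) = 0.17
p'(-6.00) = 0.29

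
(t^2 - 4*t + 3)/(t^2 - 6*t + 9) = (t - 1)/(t - 3)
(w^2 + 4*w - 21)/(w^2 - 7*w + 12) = (w + 7)/(w - 4)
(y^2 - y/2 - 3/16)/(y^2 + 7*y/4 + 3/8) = (4*y - 3)/(2*(2*y + 3))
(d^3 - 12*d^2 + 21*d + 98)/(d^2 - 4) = (d^2 - 14*d + 49)/(d - 2)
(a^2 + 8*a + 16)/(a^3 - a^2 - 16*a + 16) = (a + 4)/(a^2 - 5*a + 4)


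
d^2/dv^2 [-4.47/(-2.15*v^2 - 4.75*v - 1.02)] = (-41.32515*v^2 - 91.29975*v + 4.47*(4.3*v + 4.75)*(8.6*v + 9.5) - 19.60542)/(2.15*v^2 + 4.75*v + 1.02)^3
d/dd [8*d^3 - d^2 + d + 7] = 24*d^2 - 2*d + 1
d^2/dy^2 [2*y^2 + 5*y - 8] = 4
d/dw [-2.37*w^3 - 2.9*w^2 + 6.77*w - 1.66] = -7.11*w^2 - 5.8*w + 6.77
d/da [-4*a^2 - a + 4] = -8*a - 1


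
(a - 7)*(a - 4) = a^2 - 11*a + 28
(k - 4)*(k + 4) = k^2 - 16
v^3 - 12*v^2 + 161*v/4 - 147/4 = (v - 7)*(v - 7/2)*(v - 3/2)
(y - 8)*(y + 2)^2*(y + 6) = y^4 + 2*y^3 - 52*y^2 - 200*y - 192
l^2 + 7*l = l*(l + 7)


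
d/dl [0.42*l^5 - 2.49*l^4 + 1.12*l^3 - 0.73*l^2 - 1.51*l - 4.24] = 2.1*l^4 - 9.96*l^3 + 3.36*l^2 - 1.46*l - 1.51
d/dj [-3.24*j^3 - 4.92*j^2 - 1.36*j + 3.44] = -9.72*j^2 - 9.84*j - 1.36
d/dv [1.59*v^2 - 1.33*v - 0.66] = 3.18*v - 1.33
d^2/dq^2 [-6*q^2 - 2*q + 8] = -12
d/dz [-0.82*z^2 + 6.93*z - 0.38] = 6.93 - 1.64*z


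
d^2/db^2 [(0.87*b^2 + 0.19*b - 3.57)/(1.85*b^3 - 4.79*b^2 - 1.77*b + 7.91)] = (5.95515000000001*b^6 + 3.90164999999999*b^5 - 139.62912*b^4 + 323.143676*b^3 - 256.907154*b^2 + 175.03773*b - 178.706892)/(6.331625*b^9 - 49.181325*b^8 + 109.16628*b^7 + 65.422816*b^6 - 525.012366*b^5 + 344.03595*b^4 + 744.08784*b^3 - 824.75988*b^2 - 332.236611*b + 494.913671)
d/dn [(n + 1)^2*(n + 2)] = (n + 1)*(3*n + 5)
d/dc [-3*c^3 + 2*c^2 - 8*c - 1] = -9*c^2 + 4*c - 8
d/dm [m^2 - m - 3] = 2*m - 1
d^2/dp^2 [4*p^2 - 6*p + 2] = 8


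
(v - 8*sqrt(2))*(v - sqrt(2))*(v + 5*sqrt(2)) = v^3 - 4*sqrt(2)*v^2 - 74*v + 80*sqrt(2)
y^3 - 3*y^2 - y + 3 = (y - 3)*(y - 1)*(y + 1)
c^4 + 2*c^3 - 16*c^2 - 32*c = c*(c - 4)*(c + 2)*(c + 4)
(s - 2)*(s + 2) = s^2 - 4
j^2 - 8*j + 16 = (j - 4)^2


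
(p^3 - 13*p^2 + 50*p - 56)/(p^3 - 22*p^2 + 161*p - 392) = (p^2 - 6*p + 8)/(p^2 - 15*p + 56)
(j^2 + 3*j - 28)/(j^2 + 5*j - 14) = (j - 4)/(j - 2)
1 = 1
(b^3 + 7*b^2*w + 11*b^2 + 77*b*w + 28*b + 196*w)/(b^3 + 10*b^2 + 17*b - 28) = (b + 7*w)/(b - 1)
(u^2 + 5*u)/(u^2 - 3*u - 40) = u/(u - 8)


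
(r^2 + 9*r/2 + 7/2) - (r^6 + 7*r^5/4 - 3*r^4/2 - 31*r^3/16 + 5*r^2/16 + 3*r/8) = -r^6 - 7*r^5/4 + 3*r^4/2 + 31*r^3/16 + 11*r^2/16 + 33*r/8 + 7/2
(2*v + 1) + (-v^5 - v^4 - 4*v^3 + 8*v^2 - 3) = -v^5 - v^4 - 4*v^3 + 8*v^2 + 2*v - 2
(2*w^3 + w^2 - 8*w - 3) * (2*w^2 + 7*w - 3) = 4*w^5 + 16*w^4 - 15*w^3 - 65*w^2 + 3*w + 9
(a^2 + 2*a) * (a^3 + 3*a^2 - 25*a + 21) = a^5 + 5*a^4 - 19*a^3 - 29*a^2 + 42*a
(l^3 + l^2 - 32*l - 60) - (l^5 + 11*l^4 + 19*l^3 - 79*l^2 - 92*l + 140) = -l^5 - 11*l^4 - 18*l^3 + 80*l^2 + 60*l - 200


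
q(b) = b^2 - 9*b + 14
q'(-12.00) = -33.00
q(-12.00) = 266.00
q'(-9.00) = -27.00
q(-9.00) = 176.00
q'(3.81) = -1.38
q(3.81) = -5.77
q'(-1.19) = -11.38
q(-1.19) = 26.13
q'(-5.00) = -19.00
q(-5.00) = 84.00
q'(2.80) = -3.40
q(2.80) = -3.36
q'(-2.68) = -14.36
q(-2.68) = 45.30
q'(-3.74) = -16.48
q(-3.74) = 61.65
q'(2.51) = -3.98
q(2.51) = -2.29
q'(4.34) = -0.32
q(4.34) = -6.22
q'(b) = 2*b - 9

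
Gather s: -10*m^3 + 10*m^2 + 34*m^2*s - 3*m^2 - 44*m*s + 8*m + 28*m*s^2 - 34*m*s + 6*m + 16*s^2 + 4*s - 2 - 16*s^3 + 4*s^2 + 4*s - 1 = -10*m^3 + 7*m^2 + 14*m - 16*s^3 + s^2*(28*m + 20) + s*(34*m^2 - 78*m + 8) - 3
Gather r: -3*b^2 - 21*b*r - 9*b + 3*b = -3*b^2 - 21*b*r - 6*b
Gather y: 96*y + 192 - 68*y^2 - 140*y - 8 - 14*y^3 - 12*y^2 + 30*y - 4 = -14*y^3 - 80*y^2 - 14*y + 180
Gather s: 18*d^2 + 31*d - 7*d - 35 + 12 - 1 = 18*d^2 + 24*d - 24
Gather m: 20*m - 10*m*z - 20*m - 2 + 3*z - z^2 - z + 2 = -10*m*z - z^2 + 2*z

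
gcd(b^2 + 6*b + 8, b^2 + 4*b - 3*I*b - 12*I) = b + 4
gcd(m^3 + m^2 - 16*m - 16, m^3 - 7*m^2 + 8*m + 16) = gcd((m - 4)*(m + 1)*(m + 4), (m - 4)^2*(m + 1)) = m^2 - 3*m - 4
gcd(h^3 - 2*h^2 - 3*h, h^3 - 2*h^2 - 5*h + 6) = h - 3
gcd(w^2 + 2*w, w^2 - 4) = w + 2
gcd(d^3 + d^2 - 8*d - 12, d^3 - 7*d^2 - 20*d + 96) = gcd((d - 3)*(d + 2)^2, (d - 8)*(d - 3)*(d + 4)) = d - 3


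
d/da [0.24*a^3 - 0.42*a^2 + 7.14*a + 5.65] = 0.72*a^2 - 0.84*a + 7.14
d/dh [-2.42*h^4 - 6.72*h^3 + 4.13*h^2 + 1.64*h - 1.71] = -9.68*h^3 - 20.16*h^2 + 8.26*h + 1.64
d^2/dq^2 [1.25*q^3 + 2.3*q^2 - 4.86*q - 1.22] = 7.5*q + 4.6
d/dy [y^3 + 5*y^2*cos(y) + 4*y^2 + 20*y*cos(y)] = -5*y^2*sin(y) + 3*y^2 - 20*y*sin(y) + 10*y*cos(y) + 8*y + 20*cos(y)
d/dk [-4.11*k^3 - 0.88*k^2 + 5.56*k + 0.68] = -12.33*k^2 - 1.76*k + 5.56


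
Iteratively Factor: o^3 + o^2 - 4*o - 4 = (o - 2)*(o^2 + 3*o + 2) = (o - 2)*(o + 1)*(o + 2)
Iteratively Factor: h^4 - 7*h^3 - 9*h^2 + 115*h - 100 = (h - 5)*(h^3 - 2*h^2 - 19*h + 20) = (h - 5)*(h + 4)*(h^2 - 6*h + 5) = (h - 5)^2*(h + 4)*(h - 1)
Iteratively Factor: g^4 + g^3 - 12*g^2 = (g - 3)*(g^3 + 4*g^2) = (g - 3)*(g + 4)*(g^2) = g*(g - 3)*(g + 4)*(g)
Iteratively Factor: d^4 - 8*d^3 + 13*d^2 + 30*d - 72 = (d - 4)*(d^3 - 4*d^2 - 3*d + 18) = (d - 4)*(d - 3)*(d^2 - d - 6) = (d - 4)*(d - 3)*(d + 2)*(d - 3)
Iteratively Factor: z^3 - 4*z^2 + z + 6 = (z + 1)*(z^2 - 5*z + 6) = (z - 2)*(z + 1)*(z - 3)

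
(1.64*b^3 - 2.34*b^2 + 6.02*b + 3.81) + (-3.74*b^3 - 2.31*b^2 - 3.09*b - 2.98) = -2.1*b^3 - 4.65*b^2 + 2.93*b + 0.83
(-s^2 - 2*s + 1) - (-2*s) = 1 - s^2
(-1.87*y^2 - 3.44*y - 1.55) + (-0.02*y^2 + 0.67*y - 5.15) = -1.89*y^2 - 2.77*y - 6.7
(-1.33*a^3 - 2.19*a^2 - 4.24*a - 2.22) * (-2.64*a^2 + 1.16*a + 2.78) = 3.5112*a^5 + 4.2388*a^4 + 4.9558*a^3 - 5.1458*a^2 - 14.3624*a - 6.1716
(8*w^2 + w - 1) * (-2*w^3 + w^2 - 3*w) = -16*w^5 + 6*w^4 - 21*w^3 - 4*w^2 + 3*w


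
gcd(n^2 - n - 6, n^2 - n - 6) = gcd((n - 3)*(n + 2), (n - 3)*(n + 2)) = n^2 - n - 6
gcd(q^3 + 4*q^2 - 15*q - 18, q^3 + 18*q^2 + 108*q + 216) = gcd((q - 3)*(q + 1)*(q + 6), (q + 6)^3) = q + 6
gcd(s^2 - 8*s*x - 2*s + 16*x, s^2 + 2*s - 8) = s - 2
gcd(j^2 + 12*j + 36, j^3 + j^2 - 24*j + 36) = j + 6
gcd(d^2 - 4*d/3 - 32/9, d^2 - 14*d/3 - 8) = d + 4/3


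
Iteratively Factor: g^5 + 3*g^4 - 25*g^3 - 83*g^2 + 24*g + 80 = (g + 1)*(g^4 + 2*g^3 - 27*g^2 - 56*g + 80) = (g + 1)*(g + 4)*(g^3 - 2*g^2 - 19*g + 20) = (g - 5)*(g + 1)*(g + 4)*(g^2 + 3*g - 4) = (g - 5)*(g + 1)*(g + 4)^2*(g - 1)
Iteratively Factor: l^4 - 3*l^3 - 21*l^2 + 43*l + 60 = (l - 5)*(l^3 + 2*l^2 - 11*l - 12) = (l - 5)*(l + 4)*(l^2 - 2*l - 3) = (l - 5)*(l + 1)*(l + 4)*(l - 3)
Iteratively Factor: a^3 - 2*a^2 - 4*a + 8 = (a - 2)*(a^2 - 4) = (a - 2)^2*(a + 2)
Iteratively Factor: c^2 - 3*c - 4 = (c - 4)*(c + 1)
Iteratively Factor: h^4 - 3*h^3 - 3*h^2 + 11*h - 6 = (h - 1)*(h^3 - 2*h^2 - 5*h + 6) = (h - 3)*(h - 1)*(h^2 + h - 2) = (h - 3)*(h - 1)^2*(h + 2)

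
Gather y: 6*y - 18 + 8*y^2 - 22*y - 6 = 8*y^2 - 16*y - 24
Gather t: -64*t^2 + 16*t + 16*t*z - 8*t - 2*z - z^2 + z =-64*t^2 + t*(16*z + 8) - z^2 - z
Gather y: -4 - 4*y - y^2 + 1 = -y^2 - 4*y - 3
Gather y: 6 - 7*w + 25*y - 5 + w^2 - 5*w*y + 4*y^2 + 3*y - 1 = w^2 - 7*w + 4*y^2 + y*(28 - 5*w)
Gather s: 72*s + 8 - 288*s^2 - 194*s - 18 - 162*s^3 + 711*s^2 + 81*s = -162*s^3 + 423*s^2 - 41*s - 10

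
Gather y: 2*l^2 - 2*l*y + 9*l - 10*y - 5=2*l^2 + 9*l + y*(-2*l - 10) - 5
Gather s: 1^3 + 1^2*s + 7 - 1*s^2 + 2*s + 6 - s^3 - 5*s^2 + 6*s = -s^3 - 6*s^2 + 9*s + 14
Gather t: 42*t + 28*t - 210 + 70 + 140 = 70*t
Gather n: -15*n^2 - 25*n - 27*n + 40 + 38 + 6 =-15*n^2 - 52*n + 84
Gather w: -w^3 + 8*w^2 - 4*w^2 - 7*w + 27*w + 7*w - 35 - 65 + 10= -w^3 + 4*w^2 + 27*w - 90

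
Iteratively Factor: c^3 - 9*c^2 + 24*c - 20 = (c - 5)*(c^2 - 4*c + 4) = (c - 5)*(c - 2)*(c - 2)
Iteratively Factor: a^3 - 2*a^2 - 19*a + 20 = (a - 5)*(a^2 + 3*a - 4) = (a - 5)*(a + 4)*(a - 1)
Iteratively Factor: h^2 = (h)*(h)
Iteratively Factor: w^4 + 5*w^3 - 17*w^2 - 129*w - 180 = (w + 4)*(w^3 + w^2 - 21*w - 45) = (w + 3)*(w + 4)*(w^2 - 2*w - 15) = (w - 5)*(w + 3)*(w + 4)*(w + 3)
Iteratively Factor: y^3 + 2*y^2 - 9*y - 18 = (y + 2)*(y^2 - 9) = (y - 3)*(y + 2)*(y + 3)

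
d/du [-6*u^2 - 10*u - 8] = -12*u - 10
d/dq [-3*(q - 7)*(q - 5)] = 36 - 6*q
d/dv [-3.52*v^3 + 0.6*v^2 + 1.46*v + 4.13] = -10.56*v^2 + 1.2*v + 1.46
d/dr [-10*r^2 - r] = -20*r - 1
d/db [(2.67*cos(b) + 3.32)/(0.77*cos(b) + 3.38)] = -6.4682*sin(b)/(0.77*cos(b) + 3.38)^2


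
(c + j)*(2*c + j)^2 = 4*c^3 + 8*c^2*j + 5*c*j^2 + j^3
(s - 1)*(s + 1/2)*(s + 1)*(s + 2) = s^4 + 5*s^3/2 - 5*s/2 - 1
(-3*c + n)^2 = 9*c^2 - 6*c*n + n^2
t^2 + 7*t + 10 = (t + 2)*(t + 5)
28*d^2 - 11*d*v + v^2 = (-7*d + v)*(-4*d + v)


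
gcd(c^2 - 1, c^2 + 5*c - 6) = c - 1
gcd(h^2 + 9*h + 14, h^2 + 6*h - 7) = h + 7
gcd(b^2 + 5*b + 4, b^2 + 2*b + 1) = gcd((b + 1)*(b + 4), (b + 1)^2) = b + 1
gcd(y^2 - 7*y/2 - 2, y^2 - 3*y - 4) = y - 4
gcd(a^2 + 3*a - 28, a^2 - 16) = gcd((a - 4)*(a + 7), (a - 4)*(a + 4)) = a - 4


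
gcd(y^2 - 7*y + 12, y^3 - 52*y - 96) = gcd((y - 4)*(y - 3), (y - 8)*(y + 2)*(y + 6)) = 1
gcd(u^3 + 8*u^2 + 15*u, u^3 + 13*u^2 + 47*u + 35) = u + 5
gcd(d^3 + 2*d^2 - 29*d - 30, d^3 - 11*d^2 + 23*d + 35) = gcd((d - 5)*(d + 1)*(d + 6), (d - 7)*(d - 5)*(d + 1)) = d^2 - 4*d - 5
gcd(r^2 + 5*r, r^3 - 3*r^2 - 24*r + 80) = r + 5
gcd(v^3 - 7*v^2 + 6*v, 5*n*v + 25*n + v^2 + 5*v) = 1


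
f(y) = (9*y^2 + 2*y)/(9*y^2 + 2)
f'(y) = -18*y*(9*y^2 + 2*y)/(9*y^2 + 2)^2 + (18*y + 2)/(9*y^2 + 2) = 2*(-9*y^2 + 18*y + 2)/(81*y^4 + 36*y^2 + 4)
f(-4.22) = 0.94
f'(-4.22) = -0.02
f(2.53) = 1.05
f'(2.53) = -0.01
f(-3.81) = 0.93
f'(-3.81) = -0.02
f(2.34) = 1.05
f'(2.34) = -0.00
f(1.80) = 1.05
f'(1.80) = 0.01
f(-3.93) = 0.93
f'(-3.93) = -0.02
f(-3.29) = 0.91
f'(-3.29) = -0.03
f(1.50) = 1.04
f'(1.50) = 0.04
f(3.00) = 1.05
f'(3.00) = -0.00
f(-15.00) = 0.98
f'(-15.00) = 0.00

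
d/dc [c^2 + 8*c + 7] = 2*c + 8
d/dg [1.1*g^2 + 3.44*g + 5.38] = 2.2*g + 3.44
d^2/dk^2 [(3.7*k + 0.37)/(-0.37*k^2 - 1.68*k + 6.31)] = (-(0.74*k + 1.68)*(1.48*k + 3.36)*(3.7*k + 0.37) + (8.214*k + 12.7058)*(0.37*k^2 + 1.68*k - 6.31))/(0.37*k^2 + 1.68*k - 6.31)^3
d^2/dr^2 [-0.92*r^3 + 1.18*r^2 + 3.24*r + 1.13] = 2.36 - 5.52*r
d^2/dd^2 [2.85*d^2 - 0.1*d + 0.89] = 5.70000000000000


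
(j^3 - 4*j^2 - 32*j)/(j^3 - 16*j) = (j - 8)/(j - 4)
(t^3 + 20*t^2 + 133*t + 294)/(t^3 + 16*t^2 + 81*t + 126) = (t + 7)/(t + 3)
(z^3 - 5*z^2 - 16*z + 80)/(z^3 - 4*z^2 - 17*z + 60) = (z - 4)/(z - 3)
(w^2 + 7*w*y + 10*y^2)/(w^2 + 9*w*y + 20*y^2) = (w + 2*y)/(w + 4*y)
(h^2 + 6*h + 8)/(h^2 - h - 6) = (h + 4)/(h - 3)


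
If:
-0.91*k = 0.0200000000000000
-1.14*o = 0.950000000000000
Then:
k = -0.02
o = -0.83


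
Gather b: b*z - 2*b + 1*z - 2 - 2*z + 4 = b*(z - 2) - z + 2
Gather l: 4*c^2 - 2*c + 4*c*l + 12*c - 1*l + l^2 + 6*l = 4*c^2 + 10*c + l^2 + l*(4*c + 5)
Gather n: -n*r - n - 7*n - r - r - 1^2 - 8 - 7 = n*(-r - 8) - 2*r - 16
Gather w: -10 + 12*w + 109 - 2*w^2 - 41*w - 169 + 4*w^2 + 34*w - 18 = 2*w^2 + 5*w - 88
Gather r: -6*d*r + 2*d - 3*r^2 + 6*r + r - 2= 2*d - 3*r^2 + r*(7 - 6*d) - 2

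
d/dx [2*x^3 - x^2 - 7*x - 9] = 6*x^2 - 2*x - 7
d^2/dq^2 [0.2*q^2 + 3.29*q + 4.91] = 0.400000000000000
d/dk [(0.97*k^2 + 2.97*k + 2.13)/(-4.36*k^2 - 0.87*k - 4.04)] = (12.1053*k^2 + 10.736*k - 10.1457)/(19.0096*k^4 + 7.5864*k^3 + 35.9857*k^2 + 7.0296*k + 16.3216)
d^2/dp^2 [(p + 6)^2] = 2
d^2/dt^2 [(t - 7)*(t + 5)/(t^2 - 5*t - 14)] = 6/(t^3 + 6*t^2 + 12*t + 8)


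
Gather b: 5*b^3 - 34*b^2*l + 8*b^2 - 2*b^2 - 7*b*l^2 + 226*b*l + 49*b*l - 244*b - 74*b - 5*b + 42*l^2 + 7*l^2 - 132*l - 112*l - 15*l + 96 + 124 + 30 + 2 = 5*b^3 + b^2*(6 - 34*l) + b*(-7*l^2 + 275*l - 323) + 49*l^2 - 259*l + 252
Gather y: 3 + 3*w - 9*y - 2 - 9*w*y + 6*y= 3*w + y*(-9*w - 3) + 1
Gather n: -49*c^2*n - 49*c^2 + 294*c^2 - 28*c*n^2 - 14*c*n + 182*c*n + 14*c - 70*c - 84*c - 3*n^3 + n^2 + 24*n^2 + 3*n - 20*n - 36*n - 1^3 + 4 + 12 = 245*c^2 - 140*c - 3*n^3 + n^2*(25 - 28*c) + n*(-49*c^2 + 168*c - 53) + 15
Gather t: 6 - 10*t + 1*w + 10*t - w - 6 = 0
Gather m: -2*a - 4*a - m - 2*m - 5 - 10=-6*a - 3*m - 15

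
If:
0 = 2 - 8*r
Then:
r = 1/4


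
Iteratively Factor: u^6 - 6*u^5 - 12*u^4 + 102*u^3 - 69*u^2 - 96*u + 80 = (u + 1)*(u^5 - 7*u^4 - 5*u^3 + 107*u^2 - 176*u + 80) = (u - 5)*(u + 1)*(u^4 - 2*u^3 - 15*u^2 + 32*u - 16) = (u - 5)*(u - 4)*(u + 1)*(u^3 + 2*u^2 - 7*u + 4) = (u - 5)*(u - 4)*(u - 1)*(u + 1)*(u^2 + 3*u - 4) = (u - 5)*(u - 4)*(u - 1)*(u + 1)*(u + 4)*(u - 1)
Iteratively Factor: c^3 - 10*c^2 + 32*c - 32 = (c - 4)*(c^2 - 6*c + 8) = (c - 4)^2*(c - 2)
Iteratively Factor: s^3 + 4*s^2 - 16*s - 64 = (s + 4)*(s^2 - 16) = (s - 4)*(s + 4)*(s + 4)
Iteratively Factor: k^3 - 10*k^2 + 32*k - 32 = (k - 4)*(k^2 - 6*k + 8) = (k - 4)*(k - 2)*(k - 4)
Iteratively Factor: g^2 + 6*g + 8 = (g + 4)*(g + 2)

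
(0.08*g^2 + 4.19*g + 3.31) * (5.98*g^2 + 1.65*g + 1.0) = 0.4784*g^4 + 25.1882*g^3 + 26.7873*g^2 + 9.6515*g + 3.31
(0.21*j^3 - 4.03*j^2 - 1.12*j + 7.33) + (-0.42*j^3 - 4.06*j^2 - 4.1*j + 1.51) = -0.21*j^3 - 8.09*j^2 - 5.22*j + 8.84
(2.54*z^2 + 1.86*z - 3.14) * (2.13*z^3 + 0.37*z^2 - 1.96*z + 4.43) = 5.4102*z^5 + 4.9016*z^4 - 10.9784*z^3 + 6.4448*z^2 + 14.3942*z - 13.9102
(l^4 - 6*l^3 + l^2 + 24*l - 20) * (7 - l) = -l^5 + 13*l^4 - 43*l^3 - 17*l^2 + 188*l - 140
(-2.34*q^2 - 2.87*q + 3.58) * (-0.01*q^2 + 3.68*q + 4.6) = 0.0234*q^4 - 8.5825*q^3 - 21.3614*q^2 - 0.0275999999999996*q + 16.468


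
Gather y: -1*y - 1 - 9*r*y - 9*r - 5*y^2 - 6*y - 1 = -9*r - 5*y^2 + y*(-9*r - 7) - 2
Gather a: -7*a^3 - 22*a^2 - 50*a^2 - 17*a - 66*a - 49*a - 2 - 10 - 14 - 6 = -7*a^3 - 72*a^2 - 132*a - 32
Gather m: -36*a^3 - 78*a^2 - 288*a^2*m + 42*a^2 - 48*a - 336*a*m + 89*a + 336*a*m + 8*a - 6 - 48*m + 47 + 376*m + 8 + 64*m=-36*a^3 - 36*a^2 + 49*a + m*(392 - 288*a^2) + 49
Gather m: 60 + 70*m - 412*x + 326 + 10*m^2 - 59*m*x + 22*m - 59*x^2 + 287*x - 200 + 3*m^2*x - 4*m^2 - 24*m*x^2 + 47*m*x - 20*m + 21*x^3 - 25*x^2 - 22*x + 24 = m^2*(3*x + 6) + m*(-24*x^2 - 12*x + 72) + 21*x^3 - 84*x^2 - 147*x + 210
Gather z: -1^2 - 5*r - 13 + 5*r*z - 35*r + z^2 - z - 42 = -40*r + z^2 + z*(5*r - 1) - 56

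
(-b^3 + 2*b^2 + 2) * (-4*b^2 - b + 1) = 4*b^5 - 7*b^4 - 3*b^3 - 6*b^2 - 2*b + 2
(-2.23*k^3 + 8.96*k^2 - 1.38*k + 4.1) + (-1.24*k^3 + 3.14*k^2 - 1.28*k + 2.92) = -3.47*k^3 + 12.1*k^2 - 2.66*k + 7.02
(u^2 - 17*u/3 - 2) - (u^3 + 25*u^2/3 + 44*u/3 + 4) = -u^3 - 22*u^2/3 - 61*u/3 - 6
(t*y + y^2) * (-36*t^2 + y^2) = -36*t^3*y - 36*t^2*y^2 + t*y^3 + y^4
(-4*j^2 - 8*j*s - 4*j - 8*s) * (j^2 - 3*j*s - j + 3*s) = -4*j^4 + 4*j^3*s + 24*j^2*s^2 + 4*j^2 - 4*j*s - 24*s^2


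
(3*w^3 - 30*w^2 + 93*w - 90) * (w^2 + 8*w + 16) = 3*w^5 - 6*w^4 - 99*w^3 + 174*w^2 + 768*w - 1440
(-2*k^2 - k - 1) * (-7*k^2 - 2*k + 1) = 14*k^4 + 11*k^3 + 7*k^2 + k - 1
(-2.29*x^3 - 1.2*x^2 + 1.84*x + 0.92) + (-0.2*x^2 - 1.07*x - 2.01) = -2.29*x^3 - 1.4*x^2 + 0.77*x - 1.09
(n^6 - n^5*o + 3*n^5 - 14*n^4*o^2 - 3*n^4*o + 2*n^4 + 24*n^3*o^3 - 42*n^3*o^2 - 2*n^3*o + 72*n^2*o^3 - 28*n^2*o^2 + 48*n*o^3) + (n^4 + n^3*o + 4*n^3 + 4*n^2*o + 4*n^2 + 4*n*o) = n^6 - n^5*o + 3*n^5 - 14*n^4*o^2 - 3*n^4*o + 3*n^4 + 24*n^3*o^3 - 42*n^3*o^2 - n^3*o + 4*n^3 + 72*n^2*o^3 - 28*n^2*o^2 + 4*n^2*o + 4*n^2 + 48*n*o^3 + 4*n*o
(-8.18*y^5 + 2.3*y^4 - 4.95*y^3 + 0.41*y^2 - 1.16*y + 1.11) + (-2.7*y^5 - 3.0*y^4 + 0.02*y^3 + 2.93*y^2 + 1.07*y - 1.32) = -10.88*y^5 - 0.7*y^4 - 4.93*y^3 + 3.34*y^2 - 0.0899999999999999*y - 0.21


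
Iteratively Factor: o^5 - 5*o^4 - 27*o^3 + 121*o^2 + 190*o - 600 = (o - 5)*(o^4 - 27*o^2 - 14*o + 120) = (o - 5)^2*(o^3 + 5*o^2 - 2*o - 24) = (o - 5)^2*(o + 4)*(o^2 + o - 6) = (o - 5)^2*(o + 3)*(o + 4)*(o - 2)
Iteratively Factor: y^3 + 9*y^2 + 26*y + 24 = (y + 3)*(y^2 + 6*y + 8) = (y + 2)*(y + 3)*(y + 4)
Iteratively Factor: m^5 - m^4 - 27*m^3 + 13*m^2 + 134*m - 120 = (m - 5)*(m^4 + 4*m^3 - 7*m^2 - 22*m + 24) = (m - 5)*(m + 3)*(m^3 + m^2 - 10*m + 8) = (m - 5)*(m - 2)*(m + 3)*(m^2 + 3*m - 4) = (m - 5)*(m - 2)*(m - 1)*(m + 3)*(m + 4)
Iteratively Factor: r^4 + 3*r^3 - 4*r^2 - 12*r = (r + 2)*(r^3 + r^2 - 6*r) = (r - 2)*(r + 2)*(r^2 + 3*r) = (r - 2)*(r + 2)*(r + 3)*(r)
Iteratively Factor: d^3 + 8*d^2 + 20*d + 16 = (d + 2)*(d^2 + 6*d + 8) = (d + 2)*(d + 4)*(d + 2)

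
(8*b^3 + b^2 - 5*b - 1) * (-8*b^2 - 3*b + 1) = -64*b^5 - 32*b^4 + 45*b^3 + 24*b^2 - 2*b - 1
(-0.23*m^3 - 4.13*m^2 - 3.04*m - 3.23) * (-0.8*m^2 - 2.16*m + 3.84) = 0.184*m^5 + 3.8008*m^4 + 10.4696*m^3 - 6.7088*m^2 - 4.6968*m - 12.4032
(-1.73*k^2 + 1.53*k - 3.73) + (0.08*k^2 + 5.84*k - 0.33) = -1.65*k^2 + 7.37*k - 4.06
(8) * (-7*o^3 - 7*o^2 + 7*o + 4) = -56*o^3 - 56*o^2 + 56*o + 32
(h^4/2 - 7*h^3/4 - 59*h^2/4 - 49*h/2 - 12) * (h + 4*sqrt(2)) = h^5/2 - 7*h^4/4 + 2*sqrt(2)*h^4 - 59*h^3/4 - 7*sqrt(2)*h^3 - 59*sqrt(2)*h^2 - 49*h^2/2 - 98*sqrt(2)*h - 12*h - 48*sqrt(2)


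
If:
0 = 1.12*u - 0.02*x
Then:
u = 0.0178571428571429*x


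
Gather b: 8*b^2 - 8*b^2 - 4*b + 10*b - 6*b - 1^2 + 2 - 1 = 0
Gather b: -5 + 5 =0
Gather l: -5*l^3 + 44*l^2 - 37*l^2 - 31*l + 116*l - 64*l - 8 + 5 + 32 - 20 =-5*l^3 + 7*l^2 + 21*l + 9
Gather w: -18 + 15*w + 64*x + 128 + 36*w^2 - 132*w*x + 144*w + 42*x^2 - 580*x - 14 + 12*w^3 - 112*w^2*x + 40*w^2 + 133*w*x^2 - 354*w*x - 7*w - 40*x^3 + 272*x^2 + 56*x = 12*w^3 + w^2*(76 - 112*x) + w*(133*x^2 - 486*x + 152) - 40*x^3 + 314*x^2 - 460*x + 96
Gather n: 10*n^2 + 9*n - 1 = 10*n^2 + 9*n - 1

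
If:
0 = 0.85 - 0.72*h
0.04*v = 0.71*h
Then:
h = 1.18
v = 20.95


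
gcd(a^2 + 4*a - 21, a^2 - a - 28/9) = 1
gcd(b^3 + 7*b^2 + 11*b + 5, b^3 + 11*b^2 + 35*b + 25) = b^2 + 6*b + 5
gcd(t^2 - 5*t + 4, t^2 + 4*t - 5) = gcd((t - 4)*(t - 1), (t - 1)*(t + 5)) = t - 1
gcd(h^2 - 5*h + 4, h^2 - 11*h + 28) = h - 4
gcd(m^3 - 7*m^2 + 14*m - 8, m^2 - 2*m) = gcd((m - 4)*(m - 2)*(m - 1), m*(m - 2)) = m - 2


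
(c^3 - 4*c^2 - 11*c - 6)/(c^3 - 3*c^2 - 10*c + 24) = (c^3 - 4*c^2 - 11*c - 6)/(c^3 - 3*c^2 - 10*c + 24)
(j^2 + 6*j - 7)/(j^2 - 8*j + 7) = (j + 7)/(j - 7)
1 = 1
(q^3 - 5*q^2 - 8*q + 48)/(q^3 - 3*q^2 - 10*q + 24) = (q - 4)/(q - 2)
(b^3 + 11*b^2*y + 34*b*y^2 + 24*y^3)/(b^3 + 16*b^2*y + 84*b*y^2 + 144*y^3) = (b + y)/(b + 6*y)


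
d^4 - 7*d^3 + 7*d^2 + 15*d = d*(d - 5)*(d - 3)*(d + 1)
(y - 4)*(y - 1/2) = y^2 - 9*y/2 + 2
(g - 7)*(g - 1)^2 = g^3 - 9*g^2 + 15*g - 7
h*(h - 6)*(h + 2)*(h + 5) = h^4 + h^3 - 32*h^2 - 60*h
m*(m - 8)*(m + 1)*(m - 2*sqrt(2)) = m^4 - 7*m^3 - 2*sqrt(2)*m^3 - 8*m^2 + 14*sqrt(2)*m^2 + 16*sqrt(2)*m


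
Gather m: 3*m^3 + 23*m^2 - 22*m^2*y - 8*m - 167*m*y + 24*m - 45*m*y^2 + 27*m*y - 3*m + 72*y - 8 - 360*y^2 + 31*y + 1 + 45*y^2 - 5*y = 3*m^3 + m^2*(23 - 22*y) + m*(-45*y^2 - 140*y + 13) - 315*y^2 + 98*y - 7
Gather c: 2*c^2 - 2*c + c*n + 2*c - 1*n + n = 2*c^2 + c*n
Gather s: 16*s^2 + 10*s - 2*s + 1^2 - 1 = 16*s^2 + 8*s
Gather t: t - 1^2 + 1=t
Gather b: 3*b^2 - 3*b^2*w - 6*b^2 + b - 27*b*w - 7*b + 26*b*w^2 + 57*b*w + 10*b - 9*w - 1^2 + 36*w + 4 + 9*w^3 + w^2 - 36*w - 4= b^2*(-3*w - 3) + b*(26*w^2 + 30*w + 4) + 9*w^3 + w^2 - 9*w - 1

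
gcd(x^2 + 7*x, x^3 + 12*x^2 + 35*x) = x^2 + 7*x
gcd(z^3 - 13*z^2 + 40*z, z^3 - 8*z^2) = z^2 - 8*z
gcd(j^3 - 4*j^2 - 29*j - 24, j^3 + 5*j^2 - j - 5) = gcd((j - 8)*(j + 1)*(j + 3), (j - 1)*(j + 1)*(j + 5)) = j + 1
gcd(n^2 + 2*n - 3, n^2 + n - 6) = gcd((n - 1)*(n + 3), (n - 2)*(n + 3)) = n + 3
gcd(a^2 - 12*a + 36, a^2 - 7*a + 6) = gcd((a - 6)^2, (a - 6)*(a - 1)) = a - 6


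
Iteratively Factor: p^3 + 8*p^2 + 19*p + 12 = (p + 4)*(p^2 + 4*p + 3) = (p + 1)*(p + 4)*(p + 3)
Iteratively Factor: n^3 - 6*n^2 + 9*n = (n - 3)*(n^2 - 3*n) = (n - 3)^2*(n)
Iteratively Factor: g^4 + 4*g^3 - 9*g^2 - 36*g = (g + 3)*(g^3 + g^2 - 12*g) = (g + 3)*(g + 4)*(g^2 - 3*g) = g*(g + 3)*(g + 4)*(g - 3)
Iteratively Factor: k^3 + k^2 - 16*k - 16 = (k - 4)*(k^2 + 5*k + 4) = (k - 4)*(k + 4)*(k + 1)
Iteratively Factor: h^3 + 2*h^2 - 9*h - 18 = (h + 3)*(h^2 - h - 6) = (h - 3)*(h + 3)*(h + 2)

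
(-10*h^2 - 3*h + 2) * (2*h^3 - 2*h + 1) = -20*h^5 - 6*h^4 + 24*h^3 - 4*h^2 - 7*h + 2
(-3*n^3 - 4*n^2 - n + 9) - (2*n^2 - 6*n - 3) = -3*n^3 - 6*n^2 + 5*n + 12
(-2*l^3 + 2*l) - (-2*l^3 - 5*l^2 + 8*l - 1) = 5*l^2 - 6*l + 1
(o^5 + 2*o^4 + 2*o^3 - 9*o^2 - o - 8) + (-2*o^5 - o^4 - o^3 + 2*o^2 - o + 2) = -o^5 + o^4 + o^3 - 7*o^2 - 2*o - 6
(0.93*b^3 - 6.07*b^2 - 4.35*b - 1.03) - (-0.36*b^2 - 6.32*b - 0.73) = 0.93*b^3 - 5.71*b^2 + 1.97*b - 0.3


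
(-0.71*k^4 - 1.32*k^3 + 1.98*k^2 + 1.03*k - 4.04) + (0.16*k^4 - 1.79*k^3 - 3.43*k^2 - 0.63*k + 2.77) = -0.55*k^4 - 3.11*k^3 - 1.45*k^2 + 0.4*k - 1.27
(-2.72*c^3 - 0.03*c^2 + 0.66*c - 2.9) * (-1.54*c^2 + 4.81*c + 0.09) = 4.1888*c^5 - 13.037*c^4 - 1.4055*c^3 + 7.6379*c^2 - 13.8896*c - 0.261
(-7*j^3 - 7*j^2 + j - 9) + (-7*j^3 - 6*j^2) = -14*j^3 - 13*j^2 + j - 9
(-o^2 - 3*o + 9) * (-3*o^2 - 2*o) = 3*o^4 + 11*o^3 - 21*o^2 - 18*o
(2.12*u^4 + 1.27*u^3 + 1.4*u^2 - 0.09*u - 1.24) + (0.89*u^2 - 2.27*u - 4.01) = 2.12*u^4 + 1.27*u^3 + 2.29*u^2 - 2.36*u - 5.25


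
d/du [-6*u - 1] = -6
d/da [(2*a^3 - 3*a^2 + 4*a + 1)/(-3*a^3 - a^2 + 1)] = (-11*a^4 + 24*a^3 + 19*a^2 - 4*a + 4)/(9*a^6 + 6*a^5 + a^4 - 6*a^3 - 2*a^2 + 1)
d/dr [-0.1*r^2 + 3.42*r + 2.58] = 3.42 - 0.2*r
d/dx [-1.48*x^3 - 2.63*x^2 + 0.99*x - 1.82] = -4.44*x^2 - 5.26*x + 0.99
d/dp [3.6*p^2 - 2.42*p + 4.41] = 7.2*p - 2.42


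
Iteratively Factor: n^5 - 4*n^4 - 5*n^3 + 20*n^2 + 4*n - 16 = (n - 2)*(n^4 - 2*n^3 - 9*n^2 + 2*n + 8) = (n - 2)*(n - 1)*(n^3 - n^2 - 10*n - 8) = (n - 2)*(n - 1)*(n + 2)*(n^2 - 3*n - 4) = (n - 2)*(n - 1)*(n + 1)*(n + 2)*(n - 4)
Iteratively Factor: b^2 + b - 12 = (b + 4)*(b - 3)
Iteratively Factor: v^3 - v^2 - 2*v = (v)*(v^2 - v - 2) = v*(v - 2)*(v + 1)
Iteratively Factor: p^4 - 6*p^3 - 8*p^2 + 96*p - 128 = (p - 2)*(p^3 - 4*p^2 - 16*p + 64) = (p - 4)*(p - 2)*(p^2 - 16) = (p - 4)^2*(p - 2)*(p + 4)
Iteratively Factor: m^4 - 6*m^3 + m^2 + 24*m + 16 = (m + 1)*(m^3 - 7*m^2 + 8*m + 16) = (m - 4)*(m + 1)*(m^2 - 3*m - 4) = (m - 4)*(m + 1)^2*(m - 4)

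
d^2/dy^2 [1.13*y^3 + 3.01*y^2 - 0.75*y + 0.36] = 6.78*y + 6.02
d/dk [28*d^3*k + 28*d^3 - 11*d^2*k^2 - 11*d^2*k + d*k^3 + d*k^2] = d*(28*d^2 - 22*d*k - 11*d + 3*k^2 + 2*k)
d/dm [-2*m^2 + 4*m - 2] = 4 - 4*m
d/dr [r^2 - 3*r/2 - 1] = 2*r - 3/2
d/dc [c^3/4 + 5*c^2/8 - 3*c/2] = 3*c^2/4 + 5*c/4 - 3/2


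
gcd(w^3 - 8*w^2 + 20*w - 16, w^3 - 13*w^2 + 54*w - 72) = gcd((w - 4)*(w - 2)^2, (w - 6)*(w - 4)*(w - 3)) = w - 4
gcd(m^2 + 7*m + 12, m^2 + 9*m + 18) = m + 3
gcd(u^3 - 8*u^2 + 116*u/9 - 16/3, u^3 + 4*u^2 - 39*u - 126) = u - 6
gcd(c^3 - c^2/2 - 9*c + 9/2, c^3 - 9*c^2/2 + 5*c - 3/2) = c^2 - 7*c/2 + 3/2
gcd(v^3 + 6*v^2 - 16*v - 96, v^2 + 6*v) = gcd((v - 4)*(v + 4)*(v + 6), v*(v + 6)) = v + 6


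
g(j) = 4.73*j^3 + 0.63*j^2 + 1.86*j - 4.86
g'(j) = 14.19*j^2 + 1.26*j + 1.86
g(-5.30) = -701.21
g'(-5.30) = 393.78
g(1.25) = 7.69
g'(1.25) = 25.61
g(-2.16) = -53.61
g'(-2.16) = 65.34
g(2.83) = 112.66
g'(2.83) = 119.07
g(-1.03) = -11.28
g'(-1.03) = 15.62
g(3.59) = 228.79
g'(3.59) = 189.27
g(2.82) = 111.47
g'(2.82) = 118.26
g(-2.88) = -117.98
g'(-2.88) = 115.93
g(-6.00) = -1015.02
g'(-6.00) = 505.14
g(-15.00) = -15854.76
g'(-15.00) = 3175.71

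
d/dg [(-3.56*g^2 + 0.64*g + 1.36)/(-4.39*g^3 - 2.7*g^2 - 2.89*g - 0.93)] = (-15.6284*g^4 + 5.6192*g^3 + 29.9276*g^2 + 13.9656*g + 3.3352)/(19.2721*g^6 + 23.706*g^5 + 32.6642*g^4 + 23.7714*g^3 + 13.3741*g^2 + 5.3754*g + 0.8649)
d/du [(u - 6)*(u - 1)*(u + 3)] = 3*u^2 - 8*u - 15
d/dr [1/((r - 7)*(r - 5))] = 2*(6 - r)/(r^4 - 24*r^3 + 214*r^2 - 840*r + 1225)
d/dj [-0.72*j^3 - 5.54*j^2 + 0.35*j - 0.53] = -2.16*j^2 - 11.08*j + 0.35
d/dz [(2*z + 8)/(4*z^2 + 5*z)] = 8*(-z^2 - 8*z - 5)/(z^2*(16*z^2 + 40*z + 25))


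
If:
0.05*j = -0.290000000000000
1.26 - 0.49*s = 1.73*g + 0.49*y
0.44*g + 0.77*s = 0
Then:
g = 0.868965517241379 - 0.337931034482759*y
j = -5.80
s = 0.193103448275862*y - 0.496551724137931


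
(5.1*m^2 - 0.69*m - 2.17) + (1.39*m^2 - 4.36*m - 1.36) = 6.49*m^2 - 5.05*m - 3.53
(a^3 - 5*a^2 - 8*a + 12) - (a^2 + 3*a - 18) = a^3 - 6*a^2 - 11*a + 30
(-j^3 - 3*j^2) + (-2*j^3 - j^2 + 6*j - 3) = -3*j^3 - 4*j^2 + 6*j - 3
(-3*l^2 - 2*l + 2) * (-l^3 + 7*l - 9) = 3*l^5 + 2*l^4 - 23*l^3 + 13*l^2 + 32*l - 18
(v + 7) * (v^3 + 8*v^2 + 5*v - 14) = v^4 + 15*v^3 + 61*v^2 + 21*v - 98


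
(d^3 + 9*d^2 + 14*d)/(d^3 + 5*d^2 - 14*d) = (d + 2)/(d - 2)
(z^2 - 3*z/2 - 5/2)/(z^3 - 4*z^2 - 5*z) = (z - 5/2)/(z*(z - 5))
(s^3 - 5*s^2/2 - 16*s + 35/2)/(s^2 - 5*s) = s + 5/2 - 7/(2*s)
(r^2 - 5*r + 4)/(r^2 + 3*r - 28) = (r - 1)/(r + 7)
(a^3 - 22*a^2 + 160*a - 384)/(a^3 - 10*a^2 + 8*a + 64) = (a^2 - 14*a + 48)/(a^2 - 2*a - 8)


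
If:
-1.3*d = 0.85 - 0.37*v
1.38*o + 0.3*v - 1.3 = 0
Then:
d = 0.284615384615385*v - 0.653846153846154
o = 0.942028985507246 - 0.217391304347826*v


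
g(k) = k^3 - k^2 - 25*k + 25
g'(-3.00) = 8.00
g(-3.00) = 64.00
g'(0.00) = -25.00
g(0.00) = 25.00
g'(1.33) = -22.35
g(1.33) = -7.67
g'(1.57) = -20.75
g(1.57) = -12.85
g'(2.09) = -16.08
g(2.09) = -22.49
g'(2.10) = -15.97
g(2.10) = -22.65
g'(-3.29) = 14.05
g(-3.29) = 60.81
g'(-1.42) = -16.11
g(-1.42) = 55.62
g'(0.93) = -24.27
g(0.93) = 1.69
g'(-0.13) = -24.69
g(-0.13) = 28.23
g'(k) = 3*k^2 - 2*k - 25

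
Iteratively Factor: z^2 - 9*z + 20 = (z - 5)*(z - 4)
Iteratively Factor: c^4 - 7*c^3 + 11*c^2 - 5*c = (c - 5)*(c^3 - 2*c^2 + c) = (c - 5)*(c - 1)*(c^2 - c) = (c - 5)*(c - 1)^2*(c)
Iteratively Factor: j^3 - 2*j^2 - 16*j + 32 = (j + 4)*(j^2 - 6*j + 8) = (j - 2)*(j + 4)*(j - 4)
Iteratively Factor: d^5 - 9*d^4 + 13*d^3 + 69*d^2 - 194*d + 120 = (d - 4)*(d^4 - 5*d^3 - 7*d^2 + 41*d - 30) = (d - 4)*(d - 1)*(d^3 - 4*d^2 - 11*d + 30) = (d - 4)*(d - 2)*(d - 1)*(d^2 - 2*d - 15) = (d - 4)*(d - 2)*(d - 1)*(d + 3)*(d - 5)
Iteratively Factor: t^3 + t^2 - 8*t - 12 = (t + 2)*(t^2 - t - 6) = (t + 2)^2*(t - 3)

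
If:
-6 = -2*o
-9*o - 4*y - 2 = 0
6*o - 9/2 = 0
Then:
No Solution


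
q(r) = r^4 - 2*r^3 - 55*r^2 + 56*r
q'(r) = 4*r^3 - 6*r^2 - 110*r + 56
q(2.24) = -147.83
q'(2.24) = -175.55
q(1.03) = -1.73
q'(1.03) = -59.29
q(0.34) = 12.62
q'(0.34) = 18.06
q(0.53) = 14.01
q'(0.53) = -3.39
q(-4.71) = -782.78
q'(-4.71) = 23.05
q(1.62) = -55.24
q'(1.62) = -120.94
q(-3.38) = -609.88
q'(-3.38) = 204.80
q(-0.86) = -87.02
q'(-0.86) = 143.62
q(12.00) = 10032.00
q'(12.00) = 4784.00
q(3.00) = -300.00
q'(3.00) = -220.00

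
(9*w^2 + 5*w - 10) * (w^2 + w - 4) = 9*w^4 + 14*w^3 - 41*w^2 - 30*w + 40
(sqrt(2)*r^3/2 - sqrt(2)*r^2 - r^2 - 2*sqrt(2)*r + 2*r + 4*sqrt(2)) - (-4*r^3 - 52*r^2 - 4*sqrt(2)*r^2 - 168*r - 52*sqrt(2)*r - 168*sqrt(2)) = sqrt(2)*r^3/2 + 4*r^3 + 3*sqrt(2)*r^2 + 51*r^2 + 50*sqrt(2)*r + 170*r + 172*sqrt(2)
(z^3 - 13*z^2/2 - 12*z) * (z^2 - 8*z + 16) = z^5 - 29*z^4/2 + 56*z^3 - 8*z^2 - 192*z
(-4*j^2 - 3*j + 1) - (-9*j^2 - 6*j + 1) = 5*j^2 + 3*j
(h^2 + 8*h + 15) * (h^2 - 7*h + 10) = h^4 + h^3 - 31*h^2 - 25*h + 150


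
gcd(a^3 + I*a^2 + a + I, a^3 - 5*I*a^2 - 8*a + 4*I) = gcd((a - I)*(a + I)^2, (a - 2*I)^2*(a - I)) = a - I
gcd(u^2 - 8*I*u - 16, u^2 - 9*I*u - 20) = u - 4*I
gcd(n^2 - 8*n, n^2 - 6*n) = n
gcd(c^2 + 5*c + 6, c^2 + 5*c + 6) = c^2 + 5*c + 6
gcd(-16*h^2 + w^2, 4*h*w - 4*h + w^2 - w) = 4*h + w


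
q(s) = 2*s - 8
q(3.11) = -1.78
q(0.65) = -6.70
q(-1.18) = -10.36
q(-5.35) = -18.70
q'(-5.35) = 2.00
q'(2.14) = 2.00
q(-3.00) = -14.00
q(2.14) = -3.72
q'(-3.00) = 2.00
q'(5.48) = 2.00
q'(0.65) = 2.00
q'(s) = 2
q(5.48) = 2.96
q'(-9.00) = 2.00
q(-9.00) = -26.00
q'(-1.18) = 2.00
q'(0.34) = 2.00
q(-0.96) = -9.92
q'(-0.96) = 2.00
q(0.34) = -7.32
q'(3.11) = 2.00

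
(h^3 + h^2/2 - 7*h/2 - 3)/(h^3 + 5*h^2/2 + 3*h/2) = (h - 2)/h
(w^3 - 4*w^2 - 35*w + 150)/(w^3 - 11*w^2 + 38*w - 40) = (w^2 + w - 30)/(w^2 - 6*w + 8)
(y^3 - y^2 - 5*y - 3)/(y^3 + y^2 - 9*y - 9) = (y + 1)/(y + 3)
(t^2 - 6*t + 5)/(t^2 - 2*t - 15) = (t - 1)/(t + 3)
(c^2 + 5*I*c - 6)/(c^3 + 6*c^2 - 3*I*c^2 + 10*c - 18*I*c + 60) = (c + 3*I)/(c^2 + c*(6 - 5*I) - 30*I)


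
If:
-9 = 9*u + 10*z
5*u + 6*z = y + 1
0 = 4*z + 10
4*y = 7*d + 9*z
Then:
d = -107/126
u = 16/9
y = -64/9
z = -5/2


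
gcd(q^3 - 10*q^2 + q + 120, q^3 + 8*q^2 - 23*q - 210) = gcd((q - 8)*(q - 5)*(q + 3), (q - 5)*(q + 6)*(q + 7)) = q - 5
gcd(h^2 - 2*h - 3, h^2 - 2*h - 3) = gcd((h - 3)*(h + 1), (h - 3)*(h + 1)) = h^2 - 2*h - 3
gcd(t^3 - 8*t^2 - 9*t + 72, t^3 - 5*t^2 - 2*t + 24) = t - 3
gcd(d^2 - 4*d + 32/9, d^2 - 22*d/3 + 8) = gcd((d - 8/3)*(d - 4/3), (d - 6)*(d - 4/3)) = d - 4/3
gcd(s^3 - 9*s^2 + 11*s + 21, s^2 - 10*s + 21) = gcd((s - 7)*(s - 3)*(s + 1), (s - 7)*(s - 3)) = s^2 - 10*s + 21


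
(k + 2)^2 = k^2 + 4*k + 4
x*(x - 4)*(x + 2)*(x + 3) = x^4 + x^3 - 14*x^2 - 24*x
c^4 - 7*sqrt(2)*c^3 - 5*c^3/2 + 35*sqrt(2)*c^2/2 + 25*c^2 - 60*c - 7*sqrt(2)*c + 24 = (c - 2)*(c - 1/2)*(c - 4*sqrt(2))*(c - 3*sqrt(2))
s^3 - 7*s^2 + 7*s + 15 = (s - 5)*(s - 3)*(s + 1)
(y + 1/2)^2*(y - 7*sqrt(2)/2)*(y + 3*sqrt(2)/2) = y^4 - 2*sqrt(2)*y^3 + y^3 - 41*y^2/4 - 2*sqrt(2)*y^2 - 21*y/2 - sqrt(2)*y/2 - 21/8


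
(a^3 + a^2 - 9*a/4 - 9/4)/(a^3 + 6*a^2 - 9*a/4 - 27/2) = (a + 1)/(a + 6)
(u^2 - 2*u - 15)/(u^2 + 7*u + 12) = (u - 5)/(u + 4)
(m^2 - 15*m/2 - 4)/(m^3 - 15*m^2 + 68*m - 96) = (m + 1/2)/(m^2 - 7*m + 12)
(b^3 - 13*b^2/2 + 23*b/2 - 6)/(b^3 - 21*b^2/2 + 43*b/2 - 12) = (b - 4)/(b - 8)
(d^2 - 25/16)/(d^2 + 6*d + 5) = (d^2 - 25/16)/(d^2 + 6*d + 5)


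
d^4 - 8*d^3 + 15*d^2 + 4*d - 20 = (d - 5)*(d - 2)^2*(d + 1)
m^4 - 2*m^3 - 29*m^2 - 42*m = m*(m - 7)*(m + 2)*(m + 3)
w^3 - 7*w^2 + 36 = (w - 6)*(w - 3)*(w + 2)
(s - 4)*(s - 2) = s^2 - 6*s + 8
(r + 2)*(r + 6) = r^2 + 8*r + 12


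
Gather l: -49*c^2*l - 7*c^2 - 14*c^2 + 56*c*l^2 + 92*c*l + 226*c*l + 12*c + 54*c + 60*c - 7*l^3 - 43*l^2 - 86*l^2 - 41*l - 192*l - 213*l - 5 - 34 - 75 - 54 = -21*c^2 + 126*c - 7*l^3 + l^2*(56*c - 129) + l*(-49*c^2 + 318*c - 446) - 168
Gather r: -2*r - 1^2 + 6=5 - 2*r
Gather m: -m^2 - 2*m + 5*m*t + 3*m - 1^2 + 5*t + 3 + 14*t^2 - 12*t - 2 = -m^2 + m*(5*t + 1) + 14*t^2 - 7*t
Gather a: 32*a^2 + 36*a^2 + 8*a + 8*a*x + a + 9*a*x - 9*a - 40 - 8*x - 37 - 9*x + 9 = 68*a^2 + 17*a*x - 17*x - 68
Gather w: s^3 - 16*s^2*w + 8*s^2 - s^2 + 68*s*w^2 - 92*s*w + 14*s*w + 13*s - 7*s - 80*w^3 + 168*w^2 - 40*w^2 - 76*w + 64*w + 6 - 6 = s^3 + 7*s^2 + 6*s - 80*w^3 + w^2*(68*s + 128) + w*(-16*s^2 - 78*s - 12)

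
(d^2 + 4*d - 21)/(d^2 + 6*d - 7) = (d - 3)/(d - 1)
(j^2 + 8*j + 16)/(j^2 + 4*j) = (j + 4)/j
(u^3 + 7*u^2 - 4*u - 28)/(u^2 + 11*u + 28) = (u^2 - 4)/(u + 4)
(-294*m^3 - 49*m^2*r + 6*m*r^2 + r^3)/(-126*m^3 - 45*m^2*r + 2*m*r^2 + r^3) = (7*m + r)/(3*m + r)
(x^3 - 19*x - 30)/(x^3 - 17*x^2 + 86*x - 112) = (x^3 - 19*x - 30)/(x^3 - 17*x^2 + 86*x - 112)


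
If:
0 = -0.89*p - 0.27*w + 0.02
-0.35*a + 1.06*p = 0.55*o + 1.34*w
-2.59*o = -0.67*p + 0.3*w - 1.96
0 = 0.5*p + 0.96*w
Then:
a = -1.07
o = 0.77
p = 0.03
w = -0.01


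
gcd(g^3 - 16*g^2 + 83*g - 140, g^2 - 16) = g - 4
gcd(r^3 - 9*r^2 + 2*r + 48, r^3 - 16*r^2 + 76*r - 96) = r - 8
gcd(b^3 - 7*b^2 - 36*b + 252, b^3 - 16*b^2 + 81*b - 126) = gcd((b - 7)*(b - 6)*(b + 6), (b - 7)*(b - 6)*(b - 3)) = b^2 - 13*b + 42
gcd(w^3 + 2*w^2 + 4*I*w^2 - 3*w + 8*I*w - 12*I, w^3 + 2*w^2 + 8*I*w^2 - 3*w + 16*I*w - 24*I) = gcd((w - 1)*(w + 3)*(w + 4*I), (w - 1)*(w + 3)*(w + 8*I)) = w^2 + 2*w - 3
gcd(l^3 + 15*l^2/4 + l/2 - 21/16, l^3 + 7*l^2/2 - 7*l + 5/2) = l - 1/2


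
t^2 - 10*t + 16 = (t - 8)*(t - 2)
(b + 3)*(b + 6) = b^2 + 9*b + 18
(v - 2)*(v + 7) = v^2 + 5*v - 14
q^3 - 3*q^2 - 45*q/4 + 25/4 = (q - 5)*(q - 1/2)*(q + 5/2)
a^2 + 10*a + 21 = (a + 3)*(a + 7)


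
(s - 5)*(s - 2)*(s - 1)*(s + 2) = s^4 - 6*s^3 + s^2 + 24*s - 20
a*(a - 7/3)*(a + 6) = a^3 + 11*a^2/3 - 14*a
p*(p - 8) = p^2 - 8*p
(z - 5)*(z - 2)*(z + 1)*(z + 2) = z^4 - 4*z^3 - 9*z^2 + 16*z + 20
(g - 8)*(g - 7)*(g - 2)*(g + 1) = g^4 - 16*g^3 + 69*g^2 - 26*g - 112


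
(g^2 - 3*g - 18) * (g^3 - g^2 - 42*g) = g^5 - 4*g^4 - 57*g^3 + 144*g^2 + 756*g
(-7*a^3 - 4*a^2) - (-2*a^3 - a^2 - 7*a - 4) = -5*a^3 - 3*a^2 + 7*a + 4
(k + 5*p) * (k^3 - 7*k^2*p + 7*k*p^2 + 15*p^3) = k^4 - 2*k^3*p - 28*k^2*p^2 + 50*k*p^3 + 75*p^4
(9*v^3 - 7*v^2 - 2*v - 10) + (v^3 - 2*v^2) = 10*v^3 - 9*v^2 - 2*v - 10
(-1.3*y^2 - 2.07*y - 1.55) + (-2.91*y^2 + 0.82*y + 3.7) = -4.21*y^2 - 1.25*y + 2.15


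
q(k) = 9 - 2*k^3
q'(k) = -6*k^2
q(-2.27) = 32.39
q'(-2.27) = -30.92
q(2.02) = -7.48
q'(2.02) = -24.48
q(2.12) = -10.06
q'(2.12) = -26.97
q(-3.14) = 70.92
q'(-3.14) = -59.16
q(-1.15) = 12.04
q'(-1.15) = -7.94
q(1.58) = 1.11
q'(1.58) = -14.98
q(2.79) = -34.44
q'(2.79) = -46.70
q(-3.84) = 122.25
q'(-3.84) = -88.47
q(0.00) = 9.00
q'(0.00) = 0.00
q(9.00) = -1449.00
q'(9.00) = -486.00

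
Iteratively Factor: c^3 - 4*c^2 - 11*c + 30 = (c - 5)*(c^2 + c - 6) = (c - 5)*(c + 3)*(c - 2)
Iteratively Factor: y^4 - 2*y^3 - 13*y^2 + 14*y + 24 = (y - 2)*(y^3 - 13*y - 12) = (y - 2)*(y + 3)*(y^2 - 3*y - 4) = (y - 2)*(y + 1)*(y + 3)*(y - 4)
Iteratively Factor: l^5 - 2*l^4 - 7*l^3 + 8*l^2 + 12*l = (l - 2)*(l^4 - 7*l^2 - 6*l) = l*(l - 2)*(l^3 - 7*l - 6) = l*(l - 3)*(l - 2)*(l^2 + 3*l + 2) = l*(l - 3)*(l - 2)*(l + 2)*(l + 1)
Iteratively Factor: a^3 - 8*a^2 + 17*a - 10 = (a - 2)*(a^2 - 6*a + 5) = (a - 2)*(a - 1)*(a - 5)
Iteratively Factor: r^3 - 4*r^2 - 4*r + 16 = (r + 2)*(r^2 - 6*r + 8) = (r - 4)*(r + 2)*(r - 2)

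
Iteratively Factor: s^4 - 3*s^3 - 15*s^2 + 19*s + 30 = (s - 5)*(s^3 + 2*s^2 - 5*s - 6) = (s - 5)*(s - 2)*(s^2 + 4*s + 3) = (s - 5)*(s - 2)*(s + 1)*(s + 3)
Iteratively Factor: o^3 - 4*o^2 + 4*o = (o - 2)*(o^2 - 2*o) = (o - 2)^2*(o)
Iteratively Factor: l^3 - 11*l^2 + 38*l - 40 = (l - 2)*(l^2 - 9*l + 20) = (l - 5)*(l - 2)*(l - 4)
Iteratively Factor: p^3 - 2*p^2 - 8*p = (p + 2)*(p^2 - 4*p) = p*(p + 2)*(p - 4)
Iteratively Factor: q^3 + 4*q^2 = (q + 4)*(q^2) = q*(q + 4)*(q)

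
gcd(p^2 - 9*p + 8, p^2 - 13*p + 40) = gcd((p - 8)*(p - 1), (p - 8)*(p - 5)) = p - 8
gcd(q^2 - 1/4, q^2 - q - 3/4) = q + 1/2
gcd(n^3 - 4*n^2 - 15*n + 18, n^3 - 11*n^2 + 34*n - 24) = n^2 - 7*n + 6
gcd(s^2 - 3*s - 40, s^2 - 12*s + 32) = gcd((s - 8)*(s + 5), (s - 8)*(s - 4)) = s - 8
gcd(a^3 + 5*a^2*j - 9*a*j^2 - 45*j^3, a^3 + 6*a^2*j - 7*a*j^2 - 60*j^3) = a^2 + 2*a*j - 15*j^2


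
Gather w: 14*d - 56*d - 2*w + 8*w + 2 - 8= -42*d + 6*w - 6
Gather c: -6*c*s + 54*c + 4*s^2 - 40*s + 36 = c*(54 - 6*s) + 4*s^2 - 40*s + 36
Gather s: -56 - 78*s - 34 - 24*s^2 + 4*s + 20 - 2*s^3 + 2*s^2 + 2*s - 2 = -2*s^3 - 22*s^2 - 72*s - 72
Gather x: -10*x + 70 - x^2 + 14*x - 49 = -x^2 + 4*x + 21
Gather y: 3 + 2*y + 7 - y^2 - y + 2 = -y^2 + y + 12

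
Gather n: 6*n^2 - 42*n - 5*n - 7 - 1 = 6*n^2 - 47*n - 8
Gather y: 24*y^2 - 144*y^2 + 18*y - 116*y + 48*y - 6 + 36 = -120*y^2 - 50*y + 30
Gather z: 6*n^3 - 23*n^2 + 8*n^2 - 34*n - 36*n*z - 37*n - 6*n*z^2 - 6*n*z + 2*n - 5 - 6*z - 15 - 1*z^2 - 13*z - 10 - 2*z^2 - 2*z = 6*n^3 - 15*n^2 - 69*n + z^2*(-6*n - 3) + z*(-42*n - 21) - 30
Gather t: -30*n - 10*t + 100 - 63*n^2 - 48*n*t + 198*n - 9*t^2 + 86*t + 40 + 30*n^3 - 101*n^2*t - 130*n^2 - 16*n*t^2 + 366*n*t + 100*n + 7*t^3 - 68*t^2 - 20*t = 30*n^3 - 193*n^2 + 268*n + 7*t^3 + t^2*(-16*n - 77) + t*(-101*n^2 + 318*n + 56) + 140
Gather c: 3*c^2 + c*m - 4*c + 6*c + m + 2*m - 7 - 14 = 3*c^2 + c*(m + 2) + 3*m - 21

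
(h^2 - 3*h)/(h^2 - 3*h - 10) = h*(3 - h)/(-h^2 + 3*h + 10)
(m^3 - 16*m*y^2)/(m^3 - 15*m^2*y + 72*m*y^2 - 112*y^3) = m*(m + 4*y)/(m^2 - 11*m*y + 28*y^2)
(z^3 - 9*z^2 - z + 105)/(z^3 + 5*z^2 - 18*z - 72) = (z^2 - 12*z + 35)/(z^2 + 2*z - 24)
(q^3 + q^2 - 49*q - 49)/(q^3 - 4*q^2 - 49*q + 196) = (q + 1)/(q - 4)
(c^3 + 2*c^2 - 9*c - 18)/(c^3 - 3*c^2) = 1 + 5/c + 6/c^2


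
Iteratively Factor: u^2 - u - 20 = (u + 4)*(u - 5)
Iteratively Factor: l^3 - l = (l + 1)*(l^2 - l) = (l - 1)*(l + 1)*(l)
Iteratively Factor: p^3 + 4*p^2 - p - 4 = (p + 1)*(p^2 + 3*p - 4) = (p + 1)*(p + 4)*(p - 1)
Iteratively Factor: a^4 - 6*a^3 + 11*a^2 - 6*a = (a - 3)*(a^3 - 3*a^2 + 2*a) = a*(a - 3)*(a^2 - 3*a + 2) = a*(a - 3)*(a - 2)*(a - 1)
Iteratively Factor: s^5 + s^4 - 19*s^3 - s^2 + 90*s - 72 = (s + 3)*(s^4 - 2*s^3 - 13*s^2 + 38*s - 24) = (s - 2)*(s + 3)*(s^3 - 13*s + 12) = (s - 2)*(s - 1)*(s + 3)*(s^2 + s - 12) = (s - 2)*(s - 1)*(s + 3)*(s + 4)*(s - 3)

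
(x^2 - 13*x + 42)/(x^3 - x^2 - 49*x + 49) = (x - 6)/(x^2 + 6*x - 7)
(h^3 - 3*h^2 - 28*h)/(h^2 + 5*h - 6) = h*(h^2 - 3*h - 28)/(h^2 + 5*h - 6)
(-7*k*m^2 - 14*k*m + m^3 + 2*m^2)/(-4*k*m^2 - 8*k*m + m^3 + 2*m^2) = (7*k - m)/(4*k - m)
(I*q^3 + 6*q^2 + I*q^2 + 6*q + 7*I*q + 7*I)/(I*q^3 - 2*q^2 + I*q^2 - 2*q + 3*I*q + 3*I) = (q^2 - 6*I*q + 7)/(q^2 + 2*I*q + 3)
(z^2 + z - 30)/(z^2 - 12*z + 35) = (z + 6)/(z - 7)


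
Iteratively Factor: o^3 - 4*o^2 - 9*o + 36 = (o - 4)*(o^2 - 9) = (o - 4)*(o - 3)*(o + 3)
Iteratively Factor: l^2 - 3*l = (l)*(l - 3)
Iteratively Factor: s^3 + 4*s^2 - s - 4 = (s - 1)*(s^2 + 5*s + 4) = (s - 1)*(s + 4)*(s + 1)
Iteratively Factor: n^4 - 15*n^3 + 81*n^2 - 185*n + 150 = (n - 5)*(n^3 - 10*n^2 + 31*n - 30) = (n - 5)^2*(n^2 - 5*n + 6) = (n - 5)^2*(n - 2)*(n - 3)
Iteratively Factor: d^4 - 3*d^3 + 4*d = (d)*(d^3 - 3*d^2 + 4) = d*(d - 2)*(d^2 - d - 2) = d*(d - 2)*(d + 1)*(d - 2)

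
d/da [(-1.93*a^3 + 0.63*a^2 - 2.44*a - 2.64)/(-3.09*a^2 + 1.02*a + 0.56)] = (5.9637*a^4 - 3.9372*a^3 - 10.1394*a^2 - 15.6096*a + 1.3264)/(9.5481*a^4 - 6.3036*a^3 - 2.4204*a^2 + 1.1424*a + 0.3136)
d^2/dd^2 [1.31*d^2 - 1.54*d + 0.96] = 2.62000000000000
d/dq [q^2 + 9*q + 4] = 2*q + 9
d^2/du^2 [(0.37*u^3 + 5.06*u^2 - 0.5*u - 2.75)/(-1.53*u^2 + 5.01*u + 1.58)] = (1.4210854715202e-14*u^4 - 95.594886*u^3 - 52.34049*u^2 - 124.767258*u + 118.166882)/(3.581577*u^6 - 35.183727*u^5 + 104.113593*u^4 - 53.084457*u^3 - 107.515998*u^2 - 37.520892*u - 3.944312)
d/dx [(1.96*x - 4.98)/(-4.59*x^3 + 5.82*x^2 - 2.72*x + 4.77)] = (17.9928*x^3 - 79.9818*x^2 + 57.9672*x - 4.1964)/(21.0681*x^6 - 53.4276*x^5 + 58.842*x^4 - 75.4494*x^3 + 62.9212*x^2 - 25.9488*x + 22.7529)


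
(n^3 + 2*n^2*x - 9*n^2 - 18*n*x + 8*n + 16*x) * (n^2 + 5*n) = n^5 + 2*n^4*x - 4*n^4 - 8*n^3*x - 37*n^3 - 74*n^2*x + 40*n^2 + 80*n*x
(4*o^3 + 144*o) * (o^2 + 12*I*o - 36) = 4*o^5 + 48*I*o^4 + 1728*I*o^2 - 5184*o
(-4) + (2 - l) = -l - 2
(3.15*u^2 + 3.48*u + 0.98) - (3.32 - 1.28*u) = 3.15*u^2 + 4.76*u - 2.34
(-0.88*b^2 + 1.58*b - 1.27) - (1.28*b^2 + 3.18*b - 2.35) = -2.16*b^2 - 1.6*b + 1.08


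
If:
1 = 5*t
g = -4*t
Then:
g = -4/5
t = 1/5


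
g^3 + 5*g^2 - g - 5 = (g - 1)*(g + 1)*(g + 5)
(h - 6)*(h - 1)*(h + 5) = h^3 - 2*h^2 - 29*h + 30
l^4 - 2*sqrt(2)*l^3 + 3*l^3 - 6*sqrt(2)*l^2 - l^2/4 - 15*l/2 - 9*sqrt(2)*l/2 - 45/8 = (l + 3/2)^2*(l - 5*sqrt(2)/2)*(l + sqrt(2)/2)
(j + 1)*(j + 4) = j^2 + 5*j + 4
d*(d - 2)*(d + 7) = d^3 + 5*d^2 - 14*d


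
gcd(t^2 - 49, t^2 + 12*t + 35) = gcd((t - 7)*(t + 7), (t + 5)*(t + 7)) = t + 7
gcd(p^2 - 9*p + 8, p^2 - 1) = p - 1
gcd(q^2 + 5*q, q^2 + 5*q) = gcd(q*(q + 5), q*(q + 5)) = q^2 + 5*q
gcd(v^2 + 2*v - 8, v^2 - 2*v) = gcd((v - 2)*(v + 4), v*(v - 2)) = v - 2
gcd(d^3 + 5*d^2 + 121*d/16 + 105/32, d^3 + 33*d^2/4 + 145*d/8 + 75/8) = d^2 + 13*d/4 + 15/8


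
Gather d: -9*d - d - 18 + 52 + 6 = 40 - 10*d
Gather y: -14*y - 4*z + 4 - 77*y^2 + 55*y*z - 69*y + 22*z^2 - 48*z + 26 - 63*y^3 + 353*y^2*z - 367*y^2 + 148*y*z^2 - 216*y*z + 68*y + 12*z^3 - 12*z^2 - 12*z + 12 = -63*y^3 + y^2*(353*z - 444) + y*(148*z^2 - 161*z - 15) + 12*z^3 + 10*z^2 - 64*z + 42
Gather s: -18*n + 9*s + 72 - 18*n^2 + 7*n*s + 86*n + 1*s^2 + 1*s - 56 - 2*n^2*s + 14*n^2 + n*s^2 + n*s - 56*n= -4*n^2 + 12*n + s^2*(n + 1) + s*(-2*n^2 + 8*n + 10) + 16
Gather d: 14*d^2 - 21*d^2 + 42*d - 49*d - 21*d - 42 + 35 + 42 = -7*d^2 - 28*d + 35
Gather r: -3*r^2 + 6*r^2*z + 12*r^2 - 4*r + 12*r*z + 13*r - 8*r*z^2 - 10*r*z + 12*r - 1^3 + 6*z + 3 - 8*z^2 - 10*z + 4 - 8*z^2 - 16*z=r^2*(6*z + 9) + r*(-8*z^2 + 2*z + 21) - 16*z^2 - 20*z + 6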